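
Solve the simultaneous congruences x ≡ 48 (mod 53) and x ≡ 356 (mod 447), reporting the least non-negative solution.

16001

Write x = 48 + 53·k. Then 53·k ≡ 356 − 48 ≡ 308 (mod 447).
Need 53⁻¹ mod 447. Extended Euclid on (447, 53):
447 = 8×53 + 23
53 = 2×23 + 7
23 = 3×7 + 2
7 = 3×2 + 1
2 = 2×1 + 0
Back-substitute:
1 = 7 − 3·2
1 = −3·23 + 10·7
1 = 10·53 − 23·23
1 = −23·447 + 194·53
53⁻¹ ≡ 194 (mod 447), so k ≡ 194·308 ≡ 301 (mod 447).
x = 48 + 53·301 = 16001.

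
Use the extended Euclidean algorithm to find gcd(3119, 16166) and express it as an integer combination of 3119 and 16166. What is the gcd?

Repeated division:
16166 = 5*3119 + 571
3119 = 5*571 + 264
571 = 2*264 + 43
264 = 6*43 + 6
43 = 7*6 + 1
6 = 6*1 + 0
gcd(3119, 16166) = 1.
Back-substituting:
1 = 43 − 7·6
1 = −7·264 + 43·43
1 = 43·571 − 93·264
1 = −93·3119 + 508·571
1 = 508·16166 − 2633·3119
So 1 = (508)·16166 + (-2633)·3119.

1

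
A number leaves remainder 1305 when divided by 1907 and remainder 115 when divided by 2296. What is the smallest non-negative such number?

3124971

Write x = 1305 + 1907·k. Then 1907·k ≡ 115 − 1305 ≡ 1106 (mod 2296).
Need 1907⁻¹ mod 2296. Extended Euclid on (2296, 1907):
2296 = 1*1907 + 389
1907 = 4*389 + 351
389 = 1*351 + 38
351 = 9*38 + 9
38 = 4*9 + 2
9 = 4*2 + 1
2 = 2*1 + 0
Back-substitute:
1 = 9 − 4·2
1 = −4·38 + 17·9
1 = 17·351 − 157·38
1 = −157·389 + 174·351
1 = 174·1907 − 853·389
1 = −853·2296 + 1027·1907
1907⁻¹ ≡ 1027 (mod 2296), so k ≡ 1027·1106 ≡ 1638 (mod 2296).
x = 1305 + 1907·1638 = 3124971.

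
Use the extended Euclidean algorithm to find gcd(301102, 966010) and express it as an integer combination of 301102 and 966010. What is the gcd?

2

Repeated division:
966010 = 3·301102 + 62704
301102 = 4·62704 + 50286
62704 = 1·50286 + 12418
50286 = 4·12418 + 614
12418 = 20·614 + 138
614 = 4·138 + 62
138 = 2·62 + 14
62 = 4·14 + 6
14 = 2·6 + 2
6 = 3·2 + 0
gcd(301102, 966010) = 2.
Back-substituting:
2 = 14 − 2·6
2 = −2·62 + 9·14
2 = 9·138 − 20·62
2 = −20·614 + 89·138
2 = 89·12418 − 1800·614
2 = −1800·50286 + 7289·12418
2 = 7289·62704 − 9089·50286
2 = −9089·301102 + 43645·62704
2 = 43645·966010 − 140024·301102
So 2 = (43645)·966010 + (-140024)·301102.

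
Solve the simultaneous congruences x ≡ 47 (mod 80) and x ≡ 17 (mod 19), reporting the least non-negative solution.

207

Write x = 47 + 80·k. Then 80·k ≡ 17 − 47 ≡ 8 (mod 19).
Need 80⁻¹ mod 19. Extended Euclid on (19, 4):
19 = 4*4 + 3
4 = 1*3 + 1
3 = 3*1 + 0
Back-substitute:
1 = 4 − 3
1 = −19 + 5·4
80⁻¹ ≡ 5 (mod 19), so k ≡ 5·8 ≡ 2 (mod 19).
x = 47 + 80·2 = 207.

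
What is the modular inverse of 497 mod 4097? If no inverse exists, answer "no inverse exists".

gcd(4097, 497) by repeated division:
4097 = 8*497 + 121
497 = 4*121 + 13
121 = 9*13 + 4
13 = 3*4 + 1
4 = 4*1 + 0
Since gcd(497, 4097) = 1, back-substitute to write 1 as a combination:
1 = 13 − 3·4
1 = −3·121 + 28·13
1 = 28·497 − 115·121
1 = −115·4097 + 948·497
So 497·948 ≡ 1 (mod 4097).

948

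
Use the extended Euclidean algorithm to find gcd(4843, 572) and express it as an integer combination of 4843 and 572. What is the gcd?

Repeated division:
4843 = 8*572 + 267
572 = 2*267 + 38
267 = 7*38 + 1
38 = 38*1 + 0
gcd(4843, 572) = 1.
Back-substituting:
1 = 267 − 7·38
1 = −7·572 + 15·267
1 = 15·4843 − 127·572
So 1 = (15)·4843 + (-127)·572.

1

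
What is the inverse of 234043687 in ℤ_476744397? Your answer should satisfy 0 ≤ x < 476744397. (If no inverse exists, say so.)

12190405

Apply the Euclidean algorithm to 476744397 and 234043687:
476744397 = 2·234043687 + 8657023
234043687 = 27·8657023 + 304066
8657023 = 28·304066 + 143175
304066 = 2·143175 + 17716
143175 = 8·17716 + 1447
17716 = 12·1447 + 352
1447 = 4·352 + 39
352 = 9·39 + 1
39 = 39·1 + 0
The gcd is 1. Working backward:
1 = 352 − 9·39
1 = −9·1447 + 37·352
1 = 37·17716 − 453·1447
1 = −453·143175 + 3661·17716
1 = 3661·304066 − 7775·143175
1 = −7775·8657023 + 221361·304066
1 = 221361·234043687 − 5984522·8657023
1 = −5984522·476744397 + 12190405·234043687
So 234043687·12190405 ≡ 1 (mod 476744397).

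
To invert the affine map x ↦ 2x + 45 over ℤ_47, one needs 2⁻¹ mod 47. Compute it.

24

gcd(47, 2) by repeated division:
47 = 23·2 + 1
2 = 2·1 + 0
The gcd is 1. Working backward:
1 = 47 − 23·2
Thus 2·(-23) ≡ 1 (mod 47); reducing, -23 mod 47 = 24.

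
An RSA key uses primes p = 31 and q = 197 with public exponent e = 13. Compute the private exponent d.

φ(n) = (p−1)(q−1) = 30·196 = 5880.
Need d with 13·d ≡ 1 (mod 5880). Apply the extended Euclidean algorithm:
5880 = 452·13 + 4
13 = 3·4 + 1
4 = 4·1 + 0
Back-substitute:
1 = 13 − 3·4
1 = −3·5880 + 1357·13
So 13·1357 ≡ 1 (mod 5880), hence d = 1357.

1357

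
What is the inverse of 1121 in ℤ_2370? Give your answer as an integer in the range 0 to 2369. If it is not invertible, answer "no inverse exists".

gcd(2370, 1121) by repeated division:
2370 = 2·1121 + 128
1121 = 8·128 + 97
128 = 1·97 + 31
97 = 3·31 + 4
31 = 7·4 + 3
4 = 1·3 + 1
3 = 3·1 + 0
gcd = 1, so the inverse exists. Back-substitute:
1 = 4 − 3
1 = −31 + 8·4
1 = 8·97 − 25·31
1 = −25·128 + 33·97
1 = 33·1121 − 289·128
1 = −289·2370 + 611·1121
So 1121·611 ≡ 1 (mod 2370).

611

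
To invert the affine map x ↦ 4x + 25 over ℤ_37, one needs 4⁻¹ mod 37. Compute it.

Run Euclid on (37, 4):
37 = 9·4 + 1
4 = 4·1 + 0
Since gcd(4, 37) = 1, back-substitute to write 1 as a combination:
1 = 37 − 9·4
Thus 4·(-9) ≡ 1 (mod 37); reducing, -9 mod 37 = 28.

28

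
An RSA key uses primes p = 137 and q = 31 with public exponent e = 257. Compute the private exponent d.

3953

φ(n) = (p−1)(q−1) = 136·30 = 4080.
Need d with 257·d ≡ 1 (mod 4080). Apply the extended Euclidean algorithm:
4080 = 15×257 + 225
257 = 1×225 + 32
225 = 7×32 + 1
32 = 32×1 + 0
Back-substitute:
1 = 225 − 7·32
1 = −7·257 + 8·225
1 = 8·4080 − 127·257
So 257·(-127) ≡ 1 (mod 4080), hence d ≡ -127 ≡ 3953 (mod 4080).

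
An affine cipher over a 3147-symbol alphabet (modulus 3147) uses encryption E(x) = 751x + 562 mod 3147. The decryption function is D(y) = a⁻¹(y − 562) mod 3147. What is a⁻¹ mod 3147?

88

Run Euclid on (3147, 751):
3147 = 4×751 + 143
751 = 5×143 + 36
143 = 3×36 + 35
36 = 1×35 + 1
35 = 35×1 + 0
gcd = 1, so the inverse exists. Back-substitute:
1 = 36 − 35
1 = −143 + 4·36
1 = 4·751 − 21·143
1 = −21·3147 + 88·751
So 751·88 ≡ 1 (mod 3147).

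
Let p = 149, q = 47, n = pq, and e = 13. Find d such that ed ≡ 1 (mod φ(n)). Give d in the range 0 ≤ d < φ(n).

5237

φ(n) = (p−1)(q−1) = 148·46 = 6808.
Need d with 13·d ≡ 1 (mod 6808). Apply the extended Euclidean algorithm:
6808 = 523×13 + 9
13 = 1×9 + 4
9 = 2×4 + 1
4 = 4×1 + 0
Back-substitute:
1 = 9 − 2·4
1 = −2·13 + 3·9
1 = 3·6808 − 1571·13
So 13·(-1571) ≡ 1 (mod 6808), hence d ≡ -1571 ≡ 5237 (mod 6808).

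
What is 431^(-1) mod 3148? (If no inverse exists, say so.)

Run Euclid on (3148, 431):
3148 = 7*431 + 131
431 = 3*131 + 38
131 = 3*38 + 17
38 = 2*17 + 4
17 = 4*4 + 1
4 = 4*1 + 0
The gcd is 1. Working backward:
1 = 17 − 4·4
1 = −4·38 + 9·17
1 = 9·131 − 31·38
1 = −31·431 + 102·131
1 = 102·3148 − 745·431
Thus 431·(-745) ≡ 1 (mod 3148); reducing, -745 mod 3148 = 2403.

2403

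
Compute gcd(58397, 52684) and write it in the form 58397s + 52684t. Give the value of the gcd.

1

Repeated division:
58397 = 1·52684 + 5713
52684 = 9·5713 + 1267
5713 = 4·1267 + 645
1267 = 1·645 + 622
645 = 1·622 + 23
622 = 27·23 + 1
23 = 23·1 + 0
gcd(58397, 52684) = 1.
Express as a combination:
1 = 622 − 27·23
1 = −27·645 + 28·622
1 = 28·1267 − 55·645
1 = −55·5713 + 248·1267
1 = 248·52684 − 2287·5713
1 = −2287·58397 + 2535·52684
So 1 = (-2287)·58397 + (2535)·52684.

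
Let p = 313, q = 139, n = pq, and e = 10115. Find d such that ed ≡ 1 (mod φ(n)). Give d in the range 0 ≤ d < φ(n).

φ(n) = (p−1)(q−1) = 312·138 = 43056.
Need d with 10115·d ≡ 1 (mod 43056). Apply the extended Euclidean algorithm:
43056 = 4*10115 + 2596
10115 = 3*2596 + 2327
2596 = 1*2327 + 269
2327 = 8*269 + 175
269 = 1*175 + 94
175 = 1*94 + 81
94 = 1*81 + 13
81 = 6*13 + 3
13 = 4*3 + 1
3 = 3*1 + 0
Back-substitute:
1 = 13 − 4·3
1 = −4·81 + 25·13
1 = 25·94 − 29·81
1 = −29·175 + 54·94
1 = 54·269 − 83·175
1 = −83·2327 + 718·269
1 = 718·2596 − 801·2327
1 = −801·10115 + 3121·2596
1 = 3121·43056 − 13285·10115
So 10115·(-13285) ≡ 1 (mod 43056), hence d ≡ -13285 ≡ 29771 (mod 43056).

29771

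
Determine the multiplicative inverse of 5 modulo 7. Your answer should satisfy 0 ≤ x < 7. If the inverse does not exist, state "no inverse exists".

Apply the Euclidean algorithm to 7 and 5:
7 = 1×5 + 2
5 = 2×2 + 1
2 = 2×1 + 0
Since gcd(5, 7) = 1, back-substitute to write 1 as a combination:
1 = 5 − 2·2
1 = −2·7 + 3·5
So 5·3 ≡ 1 (mod 7).

3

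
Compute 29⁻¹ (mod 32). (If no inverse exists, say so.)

gcd(32, 29) by repeated division:
32 = 1×29 + 3
29 = 9×3 + 2
3 = 1×2 + 1
2 = 2×1 + 0
Since gcd(29, 32) = 1, back-substitute to write 1 as a combination:
1 = 3 − 2
1 = −29 + 10·3
1 = 10·32 − 11·29
Thus 29·(-11) ≡ 1 (mod 32); reducing, -11 mod 32 = 21.

21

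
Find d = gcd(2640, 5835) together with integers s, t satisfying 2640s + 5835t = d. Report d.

15

Euclidean algorithm:
5835 = 2·2640 + 555
2640 = 4·555 + 420
555 = 1·420 + 135
420 = 3·135 + 15
135 = 9·15 + 0
gcd(2640, 5835) = 15.
Express as a combination:
15 = 420 − 3·135
15 = −3·555 + 4·420
15 = 4·2640 − 19·555
15 = −19·5835 + 42·2640
So 15 = (-19)·5835 + (42)·2640.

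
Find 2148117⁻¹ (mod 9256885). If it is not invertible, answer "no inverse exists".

Extended Euclidean algorithm:
9256885 = 4·2148117 + 664417
2148117 = 3·664417 + 154866
664417 = 4·154866 + 44953
154866 = 3·44953 + 20007
44953 = 2·20007 + 4939
20007 = 4·4939 + 251
4939 = 19·251 + 170
251 = 1·170 + 81
170 = 2·81 + 8
81 = 10·8 + 1
8 = 8·1 + 0
gcd = 1, so the inverse exists. Back-substitute:
1 = 81 − 10·8
1 = −10·170 + 21·81
1 = 21·251 − 31·170
1 = −31·4939 + 610·251
1 = 610·20007 − 2471·4939
1 = −2471·44953 + 5552·20007
1 = 5552·154866 − 19127·44953
1 = −19127·664417 + 82060·154866
1 = 82060·2148117 − 265307·664417
1 = −265307·9256885 + 1143288·2148117
So 2148117·1143288 ≡ 1 (mod 9256885).

1143288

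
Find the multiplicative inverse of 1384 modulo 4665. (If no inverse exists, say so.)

Extended Euclidean algorithm:
4665 = 3×1384 + 513
1384 = 2×513 + 358
513 = 1×358 + 155
358 = 2×155 + 48
155 = 3×48 + 11
48 = 4×11 + 4
11 = 2×4 + 3
4 = 1×3 + 1
3 = 3×1 + 0
Since gcd(1384, 4665) = 1, back-substitute to write 1 as a combination:
1 = 4 − 3
1 = −11 + 3·4
1 = 3·48 − 13·11
1 = −13·155 + 42·48
1 = 42·358 − 97·155
1 = −97·513 + 139·358
1 = 139·1384 − 375·513
1 = −375·4665 + 1264·1384
So 1384·1264 ≡ 1 (mod 4665).

1264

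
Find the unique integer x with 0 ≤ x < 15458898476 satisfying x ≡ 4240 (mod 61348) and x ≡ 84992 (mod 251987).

7507281696

Write x = 4240 + 61348·k. Then 61348·k ≡ 84992 − 4240 ≡ 80752 (mod 251987).
Need 61348⁻¹ mod 251987. Extended Euclid on (251987, 61348):
251987 = 4×61348 + 6595
61348 = 9×6595 + 1993
6595 = 3×1993 + 616
1993 = 3×616 + 145
616 = 4×145 + 36
145 = 4×36 + 1
36 = 36×1 + 0
Back-substitute:
1 = 145 − 4·36
1 = −4·616 + 17·145
1 = 17·1993 − 55·616
1 = −55·6595 + 182·1993
1 = 182·61348 − 1693·6595
1 = −1693·251987 + 6954·61348
61348⁻¹ ≡ 6954 (mod 251987), so k ≡ 6954·80752 ≡ 122372 (mod 251987).
x = 4240 + 61348·122372 = 7507281696.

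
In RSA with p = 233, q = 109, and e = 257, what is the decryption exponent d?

φ(n) = (p−1)(q−1) = 232·108 = 25056.
Need d with 257·d ≡ 1 (mod 25056). Apply the extended Euclidean algorithm:
25056 = 97*257 + 127
257 = 2*127 + 3
127 = 42*3 + 1
3 = 3*1 + 0
Back-substitute:
1 = 127 − 42·3
1 = −42·257 + 85·127
1 = 85·25056 − 8287·257
So 257·(-8287) ≡ 1 (mod 25056), hence d ≡ -8287 ≡ 16769 (mod 25056).

16769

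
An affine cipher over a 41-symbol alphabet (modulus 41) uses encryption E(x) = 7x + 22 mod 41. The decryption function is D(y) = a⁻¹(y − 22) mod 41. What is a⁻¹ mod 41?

gcd(41, 7) by repeated division:
41 = 5·7 + 6
7 = 1·6 + 1
6 = 6·1 + 0
The gcd is 1. Working backward:
1 = 7 − 6
1 = −41 + 6·7
So 7·6 ≡ 1 (mod 41).

6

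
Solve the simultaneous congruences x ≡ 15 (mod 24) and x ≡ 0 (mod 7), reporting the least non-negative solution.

63

Write x = 15 + 24·k. Then 24·k ≡ 0 − 15 ≡ 6 (mod 7).
Need 24⁻¹ mod 7. Extended Euclid on (7, 3):
7 = 2·3 + 1
3 = 3·1 + 0
Back-substitute:
1 = 7 − 2·3
24⁻¹ ≡ 5 (mod 7), so k ≡ 5·6 ≡ 2 (mod 7).
x = 15 + 24·2 = 63.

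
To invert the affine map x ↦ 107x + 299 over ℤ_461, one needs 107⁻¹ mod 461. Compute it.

gcd(461, 107) by repeated division:
461 = 4*107 + 33
107 = 3*33 + 8
33 = 4*8 + 1
8 = 8*1 + 0
Since gcd(107, 461) = 1, back-substitute to write 1 as a combination:
1 = 33 − 4·8
1 = −4·107 + 13·33
1 = 13·461 − 56·107
Thus 107·(-56) ≡ 1 (mod 461); reducing, -56 mod 461 = 405.

405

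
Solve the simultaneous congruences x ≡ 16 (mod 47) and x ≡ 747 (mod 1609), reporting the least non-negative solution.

Write x = 16 + 47·k. Then 47·k ≡ 747 − 16 ≡ 731 (mod 1609).
Need 47⁻¹ mod 1609. Extended Euclid on (1609, 47):
1609 = 34×47 + 11
47 = 4×11 + 3
11 = 3×3 + 2
3 = 1×2 + 1
2 = 2×1 + 0
Back-substitute:
1 = 3 − 2
1 = −11 + 4·3
1 = 4·47 − 17·11
1 = −17·1609 + 582·47
47⁻¹ ≡ 582 (mod 1609), so k ≡ 582·731 ≡ 666 (mod 1609).
x = 16 + 47·666 = 31318.

31318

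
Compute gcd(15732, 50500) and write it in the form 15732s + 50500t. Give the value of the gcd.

4

Euclidean algorithm:
50500 = 3×15732 + 3304
15732 = 4×3304 + 2516
3304 = 1×2516 + 788
2516 = 3×788 + 152
788 = 5×152 + 28
152 = 5×28 + 12
28 = 2×12 + 4
12 = 3×4 + 0
gcd(15732, 50500) = 4.
Working backward:
4 = 28 − 2·12
4 = −2·152 + 11·28
4 = 11·788 − 57·152
4 = −57·2516 + 182·788
4 = 182·3304 − 239·2516
4 = −239·15732 + 1138·3304
4 = 1138·50500 − 3653·15732
So 4 = (1138)·50500 + (-3653)·15732.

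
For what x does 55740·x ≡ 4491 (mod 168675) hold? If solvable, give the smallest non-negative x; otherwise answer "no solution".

gcd(55740, 168675):
168675 = 3×55740 + 1455
55740 = 38×1455 + 450
1455 = 3×450 + 105
450 = 4×105 + 30
105 = 3×30 + 15
30 = 2×15 + 0
gcd = 15, but 15 ∤ 4491, so the congruence has no solution.

no solution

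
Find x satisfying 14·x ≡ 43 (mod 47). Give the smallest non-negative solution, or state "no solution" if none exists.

First find gcd(14, 47):
47 = 3·14 + 5
14 = 2·5 + 4
5 = 1·4 + 1
4 = 4·1 + 0
gcd = 1, so a unique solution mod 47 exists.
Back-substitute for the Bézout coefficients:
1 = 5 − 4
1 = −14 + 3·5
1 = 3·47 − 10·14
So 14·(-10) ≡ 1 (mod 47), giving 14⁻¹ ≡ 37.
x ≡ 14⁻¹·43 ≡ 37·43 ≡ 40 (mod 47).

40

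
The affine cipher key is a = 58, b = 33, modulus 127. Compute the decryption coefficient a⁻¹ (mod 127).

gcd(127, 58) by repeated division:
127 = 2·58 + 11
58 = 5·11 + 3
11 = 3·3 + 2
3 = 1·2 + 1
2 = 2·1 + 0
gcd = 1, so the inverse exists. Back-substitute:
1 = 3 − 2
1 = −11 + 4·3
1 = 4·58 − 21·11
1 = −21·127 + 46·58
So 58·46 ≡ 1 (mod 127).

46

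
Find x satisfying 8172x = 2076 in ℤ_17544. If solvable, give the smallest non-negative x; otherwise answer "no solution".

479

First find gcd(8172, 17544):
17544 = 2×8172 + 1200
8172 = 6×1200 + 972
1200 = 1×972 + 228
972 = 4×228 + 60
228 = 3×60 + 48
60 = 1×48 + 12
48 = 4×12 + 0
gcd = 12 and 12 | 2076, so solutions exist. Divide through by 12: 681x ≡ 173 (mod 1462).
Now find 681⁻¹ mod 1462:
1462 = 2×681 + 100
681 = 6×100 + 81
100 = 1×81 + 19
81 = 4×19 + 5
19 = 3×5 + 4
5 = 1×4 + 1
4 = 4×1 + 0
Back-substitute:
1 = 5 − 4
1 = −19 + 4·5
1 = 4·81 − 17·19
1 = −17·100 + 21·81
1 = 21·681 − 143·100
1 = −143·1462 + 307·681
So 681⁻¹ ≡ 307 (mod 1462).
Then x ≡ 307·173 ≡ 479 (mod 1462); the smallest non-negative solution is x = 479.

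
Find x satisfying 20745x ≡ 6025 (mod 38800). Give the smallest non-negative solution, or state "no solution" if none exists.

First find gcd(20745, 38800):
38800 = 1*20745 + 18055
20745 = 1*18055 + 2690
18055 = 6*2690 + 1915
2690 = 1*1915 + 775
1915 = 2*775 + 365
775 = 2*365 + 45
365 = 8*45 + 5
45 = 9*5 + 0
gcd = 5 and 5 | 6025, so solutions exist. Divide through by 5: 4149x ≡ 1205 (mod 7760).
Now find 4149⁻¹ mod 7760:
7760 = 1×4149 + 3611
4149 = 1×3611 + 538
3611 = 6×538 + 383
538 = 1×383 + 155
383 = 2×155 + 73
155 = 2×73 + 9
73 = 8×9 + 1
9 = 9×1 + 0
Back-substitute:
1 = 73 − 8·9
1 = −8·155 + 17·73
1 = 17·383 − 42·155
1 = −42·538 + 59·383
1 = 59·3611 − 396·538
1 = −396·4149 + 455·3611
1 = 455·7760 − 851·4149
So 4149·(-851) ≡ 1 (mod 7760), i.e. 4149⁻¹ ≡ 6909.
Then x ≡ 6909·1205 ≡ 6625 (mod 7760); the smallest non-negative solution is x = 6625.

6625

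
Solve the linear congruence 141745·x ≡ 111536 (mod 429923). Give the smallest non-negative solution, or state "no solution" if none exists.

First find gcd(141745, 429923):
429923 = 3×141745 + 4688
141745 = 30×4688 + 1105
4688 = 4×1105 + 268
1105 = 4×268 + 33
268 = 8×33 + 4
33 = 8×4 + 1
4 = 4×1 + 0
gcd = 1, so a unique solution mod 429923 exists.
Back-substitute for the Bézout coefficients:
1 = 33 − 8·4
1 = −8·268 + 65·33
1 = 65·1105 − 268·268
1 = −268·4688 + 1137·1105
1 = 1137·141745 − 34378·4688
1 = −34378·429923 + 104271·141745
So 141745·(104271) ≡ 1 (mod 429923), giving 141745⁻¹ ≡ 104271.
x ≡ 141745⁻¹·111536 ≡ 104271·111536 ≡ 123183 (mod 429923).

123183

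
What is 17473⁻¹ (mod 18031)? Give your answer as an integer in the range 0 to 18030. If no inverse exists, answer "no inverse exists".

5461

Run Euclid on (18031, 17473):
18031 = 1*17473 + 558
17473 = 31*558 + 175
558 = 3*175 + 33
175 = 5*33 + 10
33 = 3*10 + 3
10 = 3*3 + 1
3 = 3*1 + 0
gcd = 1, so the inverse exists. Back-substitute:
1 = 10 − 3·3
1 = −3·33 + 10·10
1 = 10·175 − 53·33
1 = −53·558 + 169·175
1 = 169·17473 − 5292·558
1 = −5292·18031 + 5461·17473
So 17473·5461 ≡ 1 (mod 18031).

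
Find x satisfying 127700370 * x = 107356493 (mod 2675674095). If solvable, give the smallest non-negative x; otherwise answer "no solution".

gcd(127700370, 2675674095):
2675674095 = 20*127700370 + 121666695
127700370 = 1*121666695 + 6033675
121666695 = 20*6033675 + 993195
6033675 = 6*993195 + 74505
993195 = 13*74505 + 24630
74505 = 3*24630 + 615
24630 = 40*615 + 30
615 = 20*30 + 15
30 = 2*15 + 0
gcd = 15, but 15 ∤ 107356493, so the congruence has no solution.

no solution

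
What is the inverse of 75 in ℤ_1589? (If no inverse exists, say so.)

Apply the Euclidean algorithm to 1589 and 75:
1589 = 21·75 + 14
75 = 5·14 + 5
14 = 2·5 + 4
5 = 1·4 + 1
4 = 4·1 + 0
Since gcd(75, 1589) = 1, back-substitute to write 1 as a combination:
1 = 5 − 4
1 = −14 + 3·5
1 = 3·75 − 16·14
1 = −16·1589 + 339·75
So 75·339 ≡ 1 (mod 1589).

339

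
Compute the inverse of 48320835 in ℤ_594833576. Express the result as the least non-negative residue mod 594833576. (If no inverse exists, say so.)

gcd(594833576, 48320835) by repeated division:
594833576 = 12*48320835 + 14983556
48320835 = 3*14983556 + 3370167
14983556 = 4*3370167 + 1502888
3370167 = 2*1502888 + 364391
1502888 = 4*364391 + 45324
364391 = 8*45324 + 1799
45324 = 25*1799 + 349
1799 = 5*349 + 54
349 = 6*54 + 25
54 = 2*25 + 4
25 = 6*4 + 1
4 = 4*1 + 0
The gcd is 1. Working backward:
1 = 25 − 6·4
1 = −6·54 + 13·25
1 = 13·349 − 84·54
1 = −84·1799 + 433·349
1 = 433·45324 − 10909·1799
1 = −10909·364391 + 87705·45324
1 = 87705·1502888 − 361729·364391
1 = −361729·3370167 + 811163·1502888
1 = 811163·14983556 − 3606381·3370167
1 = −3606381·48320835 + 11630306·14983556
1 = 11630306·594833576 − 143170053·48320835
So 48320835·(-143170053) ≡ 1 (mod 594833576), and -143170053 ≡ 451663523 (mod 594833576).

451663523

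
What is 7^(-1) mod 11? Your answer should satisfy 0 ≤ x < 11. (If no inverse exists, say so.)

8

gcd(11, 7) by repeated division:
11 = 1*7 + 4
7 = 1*4 + 3
4 = 1*3 + 1
3 = 3*1 + 0
The gcd is 1. Working backward:
1 = 4 − 3
1 = −7 + 2·4
1 = 2·11 − 3·7
Hence 7⁻¹ ≡ -3 ≡ 8 (mod 11).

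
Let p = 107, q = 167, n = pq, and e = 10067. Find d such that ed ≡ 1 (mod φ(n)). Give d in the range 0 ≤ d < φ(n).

16147

φ(n) = (p−1)(q−1) = 106·166 = 17596.
Need d with 10067·d ≡ 1 (mod 17596). Apply the extended Euclidean algorithm:
17596 = 1*10067 + 7529
10067 = 1*7529 + 2538
7529 = 2*2538 + 2453
2538 = 1*2453 + 85
2453 = 28*85 + 73
85 = 1*73 + 12
73 = 6*12 + 1
12 = 12*1 + 0
Back-substitute:
1 = 73 − 6·12
1 = −6·85 + 7·73
1 = 7·2453 − 202·85
1 = −202·2538 + 209·2453
1 = 209·7529 − 620·2538
1 = −620·10067 + 829·7529
1 = 829·17596 − 1449·10067
So 10067·(-1449) ≡ 1 (mod 17596), hence d ≡ -1449 ≡ 16147 (mod 17596).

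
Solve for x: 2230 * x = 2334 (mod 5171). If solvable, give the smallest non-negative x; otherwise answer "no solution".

First find gcd(2230, 5171):
5171 = 2×2230 + 711
2230 = 3×711 + 97
711 = 7×97 + 32
97 = 3×32 + 1
32 = 32×1 + 0
gcd = 1, so a unique solution mod 5171 exists.
Back-substitute for the Bézout coefficients:
1 = 97 − 3·32
1 = −3·711 + 22·97
1 = 22·2230 − 69·711
1 = −69·5171 + 160·2230
So 2230·(160) ≡ 1 (mod 5171), giving 2230⁻¹ ≡ 160.
x ≡ 2230⁻¹·2334 ≡ 160·2334 ≡ 1128 (mod 5171).

1128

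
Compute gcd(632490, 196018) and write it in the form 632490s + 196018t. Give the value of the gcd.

Repeated division:
632490 = 3×196018 + 44436
196018 = 4×44436 + 18274
44436 = 2×18274 + 7888
18274 = 2×7888 + 2498
7888 = 3×2498 + 394
2498 = 6×394 + 134
394 = 2×134 + 126
134 = 1×126 + 8
126 = 15×8 + 6
8 = 1×6 + 2
6 = 3×2 + 0
gcd(632490, 196018) = 2.
Working backward:
2 = 8 − 6
2 = −126 + 16·8
2 = 16·134 − 17·126
2 = −17·394 + 50·134
2 = 50·2498 − 317·394
2 = −317·7888 + 1001·2498
2 = 1001·18274 − 2319·7888
2 = −2319·44436 + 5639·18274
2 = 5639·196018 − 24875·44436
2 = −24875·632490 + 80264·196018
So 2 = (-24875)·632490 + (80264)·196018.

2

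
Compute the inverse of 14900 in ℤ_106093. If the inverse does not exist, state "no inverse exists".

Apply the Euclidean algorithm to 106093 and 14900:
106093 = 7*14900 + 1793
14900 = 8*1793 + 556
1793 = 3*556 + 125
556 = 4*125 + 56
125 = 2*56 + 13
56 = 4*13 + 4
13 = 3*4 + 1
4 = 4*1 + 0
Since gcd(14900, 106093) = 1, back-substitute to write 1 as a combination:
1 = 13 − 3·4
1 = −3·56 + 13·13
1 = 13·125 − 29·56
1 = −29·556 + 129·125
1 = 129·1793 − 416·556
1 = −416·14900 + 3457·1793
1 = 3457·106093 − 24615·14900
Thus 14900·(-24615) ≡ 1 (mod 106093); reducing, -24615 mod 106093 = 81478.

81478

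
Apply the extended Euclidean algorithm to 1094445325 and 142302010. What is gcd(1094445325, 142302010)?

5

Euclidean algorithm:
1094445325 = 7·142302010 + 98331255
142302010 = 1·98331255 + 43970755
98331255 = 2·43970755 + 10389745
43970755 = 4·10389745 + 2411775
10389745 = 4·2411775 + 742645
2411775 = 3·742645 + 183840
742645 = 4·183840 + 7285
183840 = 25·7285 + 1715
7285 = 4·1715 + 425
1715 = 4·425 + 15
425 = 28·15 + 5
15 = 3·5 + 0
gcd(1094445325, 142302010) = 5.
Express as a combination:
5 = 425 − 28·15
5 = −28·1715 + 113·425
5 = 113·7285 − 480·1715
5 = −480·183840 + 12113·7285
5 = 12113·742645 − 48932·183840
5 = −48932·2411775 + 158909·742645
5 = 158909·10389745 − 684568·2411775
5 = −684568·43970755 + 2897181·10389745
5 = 2897181·98331255 − 6478930·43970755
5 = −6478930·142302010 + 9376111·98331255
5 = 9376111·1094445325 − 72111707·142302010
So 5 = (9376111)·1094445325 + (-72111707)·142302010.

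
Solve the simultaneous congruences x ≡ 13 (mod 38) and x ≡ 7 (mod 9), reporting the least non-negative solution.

241

Write x = 13 + 38·k. Then 38·k ≡ 7 − 13 ≡ 3 (mod 9).
Need 38⁻¹ mod 9. Extended Euclid on (9, 2):
9 = 4×2 + 1
2 = 2×1 + 0
Back-substitute:
1 = 9 − 4·2
38⁻¹ ≡ 5 (mod 9), so k ≡ 5·3 ≡ 6 (mod 9).
x = 13 + 38·6 = 241.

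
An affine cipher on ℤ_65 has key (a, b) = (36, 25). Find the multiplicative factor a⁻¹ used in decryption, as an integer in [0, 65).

gcd(65, 36) by repeated division:
65 = 1*36 + 29
36 = 1*29 + 7
29 = 4*7 + 1
7 = 7*1 + 0
Since gcd(36, 65) = 1, back-substitute to write 1 as a combination:
1 = 29 − 4·7
1 = −4·36 + 5·29
1 = 5·65 − 9·36
Thus 36·(-9) ≡ 1 (mod 65); reducing, -9 mod 65 = 56.

56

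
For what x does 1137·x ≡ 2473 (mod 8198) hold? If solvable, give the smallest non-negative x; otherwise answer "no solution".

First find gcd(1137, 8198):
8198 = 7·1137 + 239
1137 = 4·239 + 181
239 = 1·181 + 58
181 = 3·58 + 7
58 = 8·7 + 2
7 = 3·2 + 1
2 = 2·1 + 0
gcd = 1, so a unique solution mod 8198 exists.
Back-substitute for the Bézout coefficients:
1 = 7 − 3·2
1 = −3·58 + 25·7
1 = 25·181 − 78·58
1 = −78·239 + 103·181
1 = 103·1137 − 490·239
1 = −490·8198 + 3533·1137
So 1137·(3533) ≡ 1 (mod 8198), giving 1137⁻¹ ≡ 3533.
x ≡ 1137⁻¹·2473 ≡ 3533·2473 ≡ 6239 (mod 8198).

6239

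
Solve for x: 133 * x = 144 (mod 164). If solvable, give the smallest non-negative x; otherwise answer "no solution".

First find gcd(133, 164):
164 = 1·133 + 31
133 = 4·31 + 9
31 = 3·9 + 4
9 = 2·4 + 1
4 = 4·1 + 0
gcd = 1, so a unique solution mod 164 exists.
Back-substitute for the Bézout coefficients:
1 = 9 − 2·4
1 = −2·31 + 7·9
1 = 7·133 − 30·31
1 = −30·164 + 37·133
So 133·(37) ≡ 1 (mod 164), giving 133⁻¹ ≡ 37.
x ≡ 133⁻¹·144 ≡ 37·144 ≡ 80 (mod 164).

80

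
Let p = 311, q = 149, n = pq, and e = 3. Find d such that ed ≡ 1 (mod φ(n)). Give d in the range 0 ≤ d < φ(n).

φ(n) = (p−1)(q−1) = 310·148 = 45880.
Need d with 3·d ≡ 1 (mod 45880). Apply the extended Euclidean algorithm:
45880 = 15293*3 + 1
3 = 3*1 + 0
Back-substitute:
1 = 45880 − 15293·3
So 3·(-15293) ≡ 1 (mod 45880), hence d ≡ -15293 ≡ 30587 (mod 45880).

30587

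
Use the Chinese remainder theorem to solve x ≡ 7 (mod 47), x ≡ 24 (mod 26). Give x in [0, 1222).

Write x = 7 + 47·k. Then 47·k ≡ 24 − 7 ≡ 17 (mod 26).
Need 47⁻¹ mod 26. Extended Euclid on (26, 21):
26 = 1*21 + 5
21 = 4*5 + 1
5 = 5*1 + 0
Back-substitute:
1 = 21 − 4·5
1 = −4·26 + 5·21
47⁻¹ ≡ 5 (mod 26), so k ≡ 5·17 ≡ 7 (mod 26).
x = 7 + 47·7 = 336.

336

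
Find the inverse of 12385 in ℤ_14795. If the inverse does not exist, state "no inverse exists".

no inverse exists

Compute gcd(12385, 14795):
14795 = 1×12385 + 2410
12385 = 5×2410 + 335
2410 = 7×335 + 65
335 = 5×65 + 10
65 = 6×10 + 5
10 = 2×5 + 0
Since gcd = 5 > 1, 12385 is not a unit mod 14795.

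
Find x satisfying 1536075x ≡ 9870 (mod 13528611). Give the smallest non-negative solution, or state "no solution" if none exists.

gcd(1536075, 13528611):
13528611 = 8·1536075 + 1240011
1536075 = 1·1240011 + 296064
1240011 = 4·296064 + 55755
296064 = 5·55755 + 17289
55755 = 3·17289 + 3888
17289 = 4·3888 + 1737
3888 = 2·1737 + 414
1737 = 4·414 + 81
414 = 5·81 + 9
81 = 9·9 + 0
gcd = 9, but 9 ∤ 9870, so the congruence has no solution.

no solution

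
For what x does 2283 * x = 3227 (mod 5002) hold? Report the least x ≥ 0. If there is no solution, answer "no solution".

4861

First find gcd(2283, 5002):
5002 = 2·2283 + 436
2283 = 5·436 + 103
436 = 4·103 + 24
103 = 4·24 + 7
24 = 3·7 + 3
7 = 2·3 + 1
3 = 3·1 + 0
gcd = 1, so a unique solution mod 5002 exists.
Back-substitute for the Bézout coefficients:
1 = 7 − 2·3
1 = −2·24 + 7·7
1 = 7·103 − 30·24
1 = −30·436 + 127·103
1 = 127·2283 − 665·436
1 = −665·5002 + 1457·2283
So 2283·(1457) ≡ 1 (mod 5002), giving 2283⁻¹ ≡ 1457.
x ≡ 2283⁻¹·3227 ≡ 1457·3227 ≡ 4861 (mod 5002).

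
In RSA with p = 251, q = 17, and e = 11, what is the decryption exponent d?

φ(n) = (p−1)(q−1) = 250·16 = 4000.
Need d with 11·d ≡ 1 (mod 4000). Apply the extended Euclidean algorithm:
4000 = 363*11 + 7
11 = 1*7 + 4
7 = 1*4 + 3
4 = 1*3 + 1
3 = 3*1 + 0
Back-substitute:
1 = 4 − 3
1 = −7 + 2·4
1 = 2·11 − 3·7
1 = −3·4000 + 1091·11
So 11·1091 ≡ 1 (mod 4000), hence d = 1091.

1091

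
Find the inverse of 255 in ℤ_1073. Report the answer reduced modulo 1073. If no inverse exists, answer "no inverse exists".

749

Extended Euclidean algorithm:
1073 = 4·255 + 53
255 = 4·53 + 43
53 = 1·43 + 10
43 = 4·10 + 3
10 = 3·3 + 1
3 = 3·1 + 0
The gcd is 1. Working backward:
1 = 10 − 3·3
1 = −3·43 + 13·10
1 = 13·53 − 16·43
1 = −16·255 + 77·53
1 = 77·1073 − 324·255
Hence 255⁻¹ ≡ -324 ≡ 749 (mod 1073).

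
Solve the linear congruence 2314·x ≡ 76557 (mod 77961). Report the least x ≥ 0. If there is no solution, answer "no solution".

2223

First find gcd(2314, 77961):
77961 = 33·2314 + 1599
2314 = 1·1599 + 715
1599 = 2·715 + 169
715 = 4·169 + 39
169 = 4·39 + 13
39 = 3·13 + 0
gcd = 13 and 13 | 76557, so solutions exist. Divide through by 13: 178x ≡ 5889 (mod 5997).
Now find 178⁻¹ mod 5997:
5997 = 33*178 + 123
178 = 1*123 + 55
123 = 2*55 + 13
55 = 4*13 + 3
13 = 4*3 + 1
3 = 3*1 + 0
Back-substitute:
1 = 13 − 4·3
1 = −4·55 + 17·13
1 = 17·123 − 38·55
1 = −38·178 + 55·123
1 = 55·5997 − 1853·178
So 178·(-1853) ≡ 1 (mod 5997), i.e. 178⁻¹ ≡ 4144.
Then x ≡ 4144·5889 ≡ 2223 (mod 5997); the smallest non-negative solution is x = 2223.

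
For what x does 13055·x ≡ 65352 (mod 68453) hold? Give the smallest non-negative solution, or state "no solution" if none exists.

First find gcd(13055, 68453):
68453 = 5·13055 + 3178
13055 = 4·3178 + 343
3178 = 9·343 + 91
343 = 3·91 + 70
91 = 1·70 + 21
70 = 3·21 + 7
21 = 3·7 + 0
gcd = 7 and 7 | 65352, so solutions exist. Divide through by 7: 1865x ≡ 9336 (mod 9779).
Now find 1865⁻¹ mod 9779:
9779 = 5*1865 + 454
1865 = 4*454 + 49
454 = 9*49 + 13
49 = 3*13 + 10
13 = 1*10 + 3
10 = 3*3 + 1
3 = 3*1 + 0
Back-substitute:
1 = 10 − 3·3
1 = −3·13 + 4·10
1 = 4·49 − 15·13
1 = −15·454 + 139·49
1 = 139·1865 − 571·454
1 = −571·9779 + 2994·1865
So 1865⁻¹ ≡ 2994 (mod 9779).
Then x ≡ 2994·9336 ≡ 3602 (mod 9779); the smallest non-negative solution is x = 3602.

3602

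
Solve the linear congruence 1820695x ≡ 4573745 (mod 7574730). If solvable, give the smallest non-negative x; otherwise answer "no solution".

622391

First find gcd(1820695, 7574730):
7574730 = 4·1820695 + 291950
1820695 = 6·291950 + 68995
291950 = 4·68995 + 15970
68995 = 4·15970 + 5115
15970 = 3·5115 + 625
5115 = 8·625 + 115
625 = 5·115 + 50
115 = 2·50 + 15
50 = 3·15 + 5
15 = 3·5 + 0
gcd = 5 and 5 | 4573745, so solutions exist. Divide through by 5: 364139x ≡ 914749 (mod 1514946).
Now find 364139⁻¹ mod 1514946:
1514946 = 4×364139 + 58390
364139 = 6×58390 + 13799
58390 = 4×13799 + 3194
13799 = 4×3194 + 1023
3194 = 3×1023 + 125
1023 = 8×125 + 23
125 = 5×23 + 10
23 = 2×10 + 3
10 = 3×3 + 1
3 = 3×1 + 0
Back-substitute:
1 = 10 − 3·3
1 = −3·23 + 7·10
1 = 7·125 − 38·23
1 = −38·1023 + 311·125
1 = 311·3194 − 971·1023
1 = −971·13799 + 4195·3194
1 = 4195·58390 − 17751·13799
1 = −17751·364139 + 110701·58390
1 = 110701·1514946 − 460555·364139
So 364139·(-460555) ≡ 1 (mod 1514946), i.e. 364139⁻¹ ≡ 1054391.
Then x ≡ 1054391·914749 ≡ 622391 (mod 1514946); the smallest non-negative solution is x = 622391.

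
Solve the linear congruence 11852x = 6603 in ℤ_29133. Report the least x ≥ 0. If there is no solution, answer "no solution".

6276

First find gcd(11852, 29133):
29133 = 2*11852 + 5429
11852 = 2*5429 + 994
5429 = 5*994 + 459
994 = 2*459 + 76
459 = 6*76 + 3
76 = 25*3 + 1
3 = 3*1 + 0
gcd = 1, so a unique solution mod 29133 exists.
Back-substitute for the Bézout coefficients:
1 = 76 − 25·3
1 = −25·459 + 151·76
1 = 151·994 − 327·459
1 = −327·5429 + 1786·994
1 = 1786·11852 − 3899·5429
1 = −3899·29133 + 9584·11852
So 11852·(9584) ≡ 1 (mod 29133), giving 11852⁻¹ ≡ 9584.
x ≡ 11852⁻¹·6603 ≡ 9584·6603 ≡ 6276 (mod 29133).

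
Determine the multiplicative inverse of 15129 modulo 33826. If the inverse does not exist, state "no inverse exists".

7973

Extended Euclidean algorithm:
33826 = 2×15129 + 3568
15129 = 4×3568 + 857
3568 = 4×857 + 140
857 = 6×140 + 17
140 = 8×17 + 4
17 = 4×4 + 1
4 = 4×1 + 0
Since gcd(15129, 33826) = 1, back-substitute to write 1 as a combination:
1 = 17 − 4·4
1 = −4·140 + 33·17
1 = 33·857 − 202·140
1 = −202·3568 + 841·857
1 = 841·15129 − 3566·3568
1 = −3566·33826 + 7973·15129
So 15129·7973 ≡ 1 (mod 33826).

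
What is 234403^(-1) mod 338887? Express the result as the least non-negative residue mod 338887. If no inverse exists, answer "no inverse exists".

gcd(338887, 234403) by repeated division:
338887 = 1*234403 + 104484
234403 = 2*104484 + 25435
104484 = 4*25435 + 2744
25435 = 9*2744 + 739
2744 = 3*739 + 527
739 = 1*527 + 212
527 = 2*212 + 103
212 = 2*103 + 6
103 = 17*6 + 1
6 = 6*1 + 0
Since gcd(234403, 338887) = 1, back-substitute to write 1 as a combination:
1 = 103 − 17·6
1 = −17·212 + 35·103
1 = 35·527 − 87·212
1 = −87·739 + 122·527
1 = 122·2744 − 453·739
1 = −453·25435 + 4199·2744
1 = 4199·104484 − 17249·25435
1 = −17249·234403 + 38697·104484
1 = 38697·338887 − 55946·234403
Hence 234403⁻¹ ≡ -55946 ≡ 282941 (mod 338887).

282941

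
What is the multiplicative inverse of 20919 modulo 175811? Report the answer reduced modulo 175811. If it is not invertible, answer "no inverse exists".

39240

Apply the Euclidean algorithm to 175811 and 20919:
175811 = 8×20919 + 8459
20919 = 2×8459 + 4001
8459 = 2×4001 + 457
4001 = 8×457 + 345
457 = 1×345 + 112
345 = 3×112 + 9
112 = 12×9 + 4
9 = 2×4 + 1
4 = 4×1 + 0
Since gcd(20919, 175811) = 1, back-substitute to write 1 as a combination:
1 = 9 − 2·4
1 = −2·112 + 25·9
1 = 25·345 − 77·112
1 = −77·457 + 102·345
1 = 102·4001 − 893·457
1 = −893·8459 + 1888·4001
1 = 1888·20919 − 4669·8459
1 = −4669·175811 + 39240·20919
So 20919·39240 ≡ 1 (mod 175811).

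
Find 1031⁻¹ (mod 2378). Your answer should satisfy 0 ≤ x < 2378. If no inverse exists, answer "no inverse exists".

gcd(2378, 1031) by repeated division:
2378 = 2×1031 + 316
1031 = 3×316 + 83
316 = 3×83 + 67
83 = 1×67 + 16
67 = 4×16 + 3
16 = 5×3 + 1
3 = 3×1 + 0
gcd = 1, so the inverse exists. Back-substitute:
1 = 16 − 5·3
1 = −5·67 + 21·16
1 = 21·83 − 26·67
1 = −26·316 + 99·83
1 = 99·1031 − 323·316
1 = −323·2378 + 745·1031
So 1031·745 ≡ 1 (mod 2378).

745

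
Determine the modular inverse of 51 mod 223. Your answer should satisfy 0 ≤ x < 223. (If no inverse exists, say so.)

35

Run Euclid on (223, 51):
223 = 4*51 + 19
51 = 2*19 + 13
19 = 1*13 + 6
13 = 2*6 + 1
6 = 6*1 + 0
Since gcd(51, 223) = 1, back-substitute to write 1 as a combination:
1 = 13 − 2·6
1 = −2·19 + 3·13
1 = 3·51 − 8·19
1 = −8·223 + 35·51
So 51·35 ≡ 1 (mod 223).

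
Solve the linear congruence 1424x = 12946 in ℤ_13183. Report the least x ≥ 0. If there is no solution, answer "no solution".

First find gcd(1424, 13183):
13183 = 9*1424 + 367
1424 = 3*367 + 323
367 = 1*323 + 44
323 = 7*44 + 15
44 = 2*15 + 14
15 = 1*14 + 1
14 = 14*1 + 0
gcd = 1, so a unique solution mod 13183 exists.
Back-substitute for the Bézout coefficients:
1 = 15 − 14
1 = −44 + 3·15
1 = 3·323 − 22·44
1 = −22·367 + 25·323
1 = 25·1424 − 97·367
1 = −97·13183 + 898·1424
So 1424·(898) ≡ 1 (mod 13183), giving 1424⁻¹ ≡ 898.
x ≡ 1424⁻¹·12946 ≡ 898·12946 ≡ 11285 (mod 13183).

11285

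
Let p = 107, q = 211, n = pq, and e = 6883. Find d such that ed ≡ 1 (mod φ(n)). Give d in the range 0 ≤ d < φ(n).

φ(n) = (p−1)(q−1) = 106·210 = 22260.
Need d with 6883·d ≡ 1 (mod 22260). Apply the extended Euclidean algorithm:
22260 = 3*6883 + 1611
6883 = 4*1611 + 439
1611 = 3*439 + 294
439 = 1*294 + 145
294 = 2*145 + 4
145 = 36*4 + 1
4 = 4*1 + 0
Back-substitute:
1 = 145 − 36·4
1 = −36·294 + 73·145
1 = 73·439 − 109·294
1 = −109·1611 + 400·439
1 = 400·6883 − 1709·1611
1 = −1709·22260 + 5527·6883
So 6883·5527 ≡ 1 (mod 22260), hence d = 5527.

5527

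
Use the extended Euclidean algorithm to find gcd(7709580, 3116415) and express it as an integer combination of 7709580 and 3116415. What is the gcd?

15

Repeated division:
7709580 = 2×3116415 + 1476750
3116415 = 2×1476750 + 162915
1476750 = 9×162915 + 10515
162915 = 15×10515 + 5190
10515 = 2×5190 + 135
5190 = 38×135 + 60
135 = 2×60 + 15
60 = 4×15 + 0
gcd(7709580, 3116415) = 15.
Express as a combination:
15 = 135 − 2·60
15 = −2·5190 + 77·135
15 = 77·10515 − 156·5190
15 = −156·162915 + 2417·10515
15 = 2417·1476750 − 21909·162915
15 = −21909·3116415 + 46235·1476750
15 = 46235·7709580 − 114379·3116415
So 15 = (46235)·7709580 + (-114379)·3116415.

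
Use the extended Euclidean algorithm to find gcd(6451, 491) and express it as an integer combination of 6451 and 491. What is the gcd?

1

Euclidean algorithm:
6451 = 13·491 + 68
491 = 7·68 + 15
68 = 4·15 + 8
15 = 1·8 + 7
8 = 1·7 + 1
7 = 7·1 + 0
gcd(6451, 491) = 1.
Express as a combination:
1 = 8 − 7
1 = −15 + 2·8
1 = 2·68 − 9·15
1 = −9·491 + 65·68
1 = 65·6451 − 854·491
So 1 = (65)·6451 + (-854)·491.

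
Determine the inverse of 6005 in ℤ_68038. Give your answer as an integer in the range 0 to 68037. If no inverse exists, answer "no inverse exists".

20655

Extended Euclidean algorithm:
68038 = 11·6005 + 1983
6005 = 3·1983 + 56
1983 = 35·56 + 23
56 = 2·23 + 10
23 = 2·10 + 3
10 = 3·3 + 1
3 = 3·1 + 0
The gcd is 1. Working backward:
1 = 10 − 3·3
1 = −3·23 + 7·10
1 = 7·56 − 17·23
1 = −17·1983 + 602·56
1 = 602·6005 − 1823·1983
1 = −1823·68038 + 20655·6005
So 6005·20655 ≡ 1 (mod 68038).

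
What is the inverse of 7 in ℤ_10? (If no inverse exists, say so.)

3

Extended Euclidean algorithm:
10 = 1×7 + 3
7 = 2×3 + 1
3 = 3×1 + 0
The gcd is 1. Working backward:
1 = 7 − 2·3
1 = −2·10 + 3·7
So 7·3 ≡ 1 (mod 10).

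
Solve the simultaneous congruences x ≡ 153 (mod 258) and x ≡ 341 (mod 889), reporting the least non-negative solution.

110577

Write x = 153 + 258·k. Then 258·k ≡ 341 − 153 ≡ 188 (mod 889).
Need 258⁻¹ mod 889. Extended Euclid on (889, 258):
889 = 3·258 + 115
258 = 2·115 + 28
115 = 4·28 + 3
28 = 9·3 + 1
3 = 3·1 + 0
Back-substitute:
1 = 28 − 9·3
1 = −9·115 + 37·28
1 = 37·258 − 83·115
1 = −83·889 + 286·258
258⁻¹ ≡ 286 (mod 889), so k ≡ 286·188 ≡ 428 (mod 889).
x = 153 + 258·428 = 110577.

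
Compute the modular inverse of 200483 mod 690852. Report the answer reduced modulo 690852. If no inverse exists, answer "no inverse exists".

Extended Euclidean algorithm:
690852 = 3*200483 + 89403
200483 = 2*89403 + 21677
89403 = 4*21677 + 2695
21677 = 8*2695 + 117
2695 = 23*117 + 4
117 = 29*4 + 1
4 = 4*1 + 0
The gcd is 1. Working backward:
1 = 117 − 29·4
1 = −29·2695 + 668·117
1 = 668·21677 − 5373·2695
1 = −5373·89403 + 22160·21677
1 = 22160·200483 − 49693·89403
1 = −49693·690852 + 171239·200483
So 200483·171239 ≡ 1 (mod 690852).

171239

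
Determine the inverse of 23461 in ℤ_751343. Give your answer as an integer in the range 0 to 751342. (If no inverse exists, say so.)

gcd(751343, 23461) by repeated division:
751343 = 32×23461 + 591
23461 = 39×591 + 412
591 = 1×412 + 179
412 = 2×179 + 54
179 = 3×54 + 17
54 = 3×17 + 3
17 = 5×3 + 2
3 = 1×2 + 1
2 = 2×1 + 0
Since gcd(23461, 751343) = 1, back-substitute to write 1 as a combination:
1 = 3 − 2
1 = −17 + 6·3
1 = 6·54 − 19·17
1 = −19·179 + 63·54
1 = 63·412 − 145·179
1 = −145·591 + 208·412
1 = 208·23461 − 8257·591
1 = −8257·751343 + 264432·23461
So 23461·264432 ≡ 1 (mod 751343).

264432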